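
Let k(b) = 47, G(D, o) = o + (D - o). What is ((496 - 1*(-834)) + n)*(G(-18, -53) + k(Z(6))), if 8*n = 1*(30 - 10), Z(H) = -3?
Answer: 77285/2 ≈ 38643.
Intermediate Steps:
G(D, o) = D
n = 5/2 (n = (1*(30 - 10))/8 = (1*20)/8 = (⅛)*20 = 5/2 ≈ 2.5000)
((496 - 1*(-834)) + n)*(G(-18, -53) + k(Z(6))) = ((496 - 1*(-834)) + 5/2)*(-18 + 47) = ((496 + 834) + 5/2)*29 = (1330 + 5/2)*29 = (2665/2)*29 = 77285/2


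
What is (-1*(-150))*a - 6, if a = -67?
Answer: -10056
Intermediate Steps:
(-1*(-150))*a - 6 = -1*(-150)*(-67) - 6 = 150*(-67) - 6 = -10050 - 6 = -10056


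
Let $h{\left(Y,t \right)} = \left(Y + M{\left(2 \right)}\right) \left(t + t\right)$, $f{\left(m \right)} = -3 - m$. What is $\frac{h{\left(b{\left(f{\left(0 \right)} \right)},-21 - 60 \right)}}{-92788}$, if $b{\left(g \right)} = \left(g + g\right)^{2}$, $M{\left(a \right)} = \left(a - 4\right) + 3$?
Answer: $\frac{2997}{46394} \approx 0.064599$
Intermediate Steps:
$M{\left(a \right)} = -1 + a$ ($M{\left(a \right)} = \left(-4 + a\right) + 3 = -1 + a$)
$b{\left(g \right)} = 4 g^{2}$ ($b{\left(g \right)} = \left(2 g\right)^{2} = 4 g^{2}$)
$h{\left(Y,t \right)} = 2 t \left(1 + Y\right)$ ($h{\left(Y,t \right)} = \left(Y + \left(-1 + 2\right)\right) \left(t + t\right) = \left(Y + 1\right) 2 t = \left(1 + Y\right) 2 t = 2 t \left(1 + Y\right)$)
$\frac{h{\left(b{\left(f{\left(0 \right)} \right)},-21 - 60 \right)}}{-92788} = \frac{2 \left(-21 - 60\right) \left(1 + 4 \left(-3 - 0\right)^{2}\right)}{-92788} = 2 \left(-21 - 60\right) \left(1 + 4 \left(-3 + 0\right)^{2}\right) \left(- \frac{1}{92788}\right) = 2 \left(-81\right) \left(1 + 4 \left(-3\right)^{2}\right) \left(- \frac{1}{92788}\right) = 2 \left(-81\right) \left(1 + 4 \cdot 9\right) \left(- \frac{1}{92788}\right) = 2 \left(-81\right) \left(1 + 36\right) \left(- \frac{1}{92788}\right) = 2 \left(-81\right) 37 \left(- \frac{1}{92788}\right) = \left(-5994\right) \left(- \frac{1}{92788}\right) = \frac{2997}{46394}$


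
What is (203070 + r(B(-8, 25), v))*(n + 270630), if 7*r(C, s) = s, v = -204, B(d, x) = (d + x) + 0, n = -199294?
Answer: 101388858096/7 ≈ 1.4484e+10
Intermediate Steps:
B(d, x) = d + x
r(C, s) = s/7
(203070 + r(B(-8, 25), v))*(n + 270630) = (203070 + (⅐)*(-204))*(-199294 + 270630) = (203070 - 204/7)*71336 = (1421286/7)*71336 = 101388858096/7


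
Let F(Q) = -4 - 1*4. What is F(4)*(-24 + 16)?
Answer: 64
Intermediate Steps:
F(Q) = -8 (F(Q) = -4 - 4 = -8)
F(4)*(-24 + 16) = -8*(-24 + 16) = -8*(-8) = 64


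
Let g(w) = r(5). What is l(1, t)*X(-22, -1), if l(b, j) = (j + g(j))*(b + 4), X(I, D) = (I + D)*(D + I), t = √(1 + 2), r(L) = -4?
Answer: -10580 + 2645*√3 ≈ -5998.7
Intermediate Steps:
g(w) = -4
t = √3 ≈ 1.7320
X(I, D) = (D + I)² (X(I, D) = (D + I)*(D + I) = (D + I)²)
l(b, j) = (-4 + j)*(4 + b) (l(b, j) = (j - 4)*(b + 4) = (-4 + j)*(4 + b))
l(1, t)*X(-22, -1) = (-16 - 4*1 + 4*√3 + 1*√3)*(-1 - 22)² = (-16 - 4 + 4*√3 + √3)*(-23)² = (-20 + 5*√3)*529 = -10580 + 2645*√3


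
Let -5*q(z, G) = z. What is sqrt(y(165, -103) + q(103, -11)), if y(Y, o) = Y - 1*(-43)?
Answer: sqrt(4685)/5 ≈ 13.689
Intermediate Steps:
y(Y, o) = 43 + Y (y(Y, o) = Y + 43 = 43 + Y)
q(z, G) = -z/5
sqrt(y(165, -103) + q(103, -11)) = sqrt((43 + 165) - 1/5*103) = sqrt(208 - 103/5) = sqrt(937/5) = sqrt(4685)/5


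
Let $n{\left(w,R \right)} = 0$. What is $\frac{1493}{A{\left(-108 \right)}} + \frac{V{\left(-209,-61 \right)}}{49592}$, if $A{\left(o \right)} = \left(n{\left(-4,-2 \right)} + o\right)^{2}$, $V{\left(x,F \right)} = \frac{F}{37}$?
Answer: $\frac{342350021}{2675290032} \approx 0.12797$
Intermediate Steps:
$V{\left(x,F \right)} = \frac{F}{37}$ ($V{\left(x,F \right)} = F \frac{1}{37} = \frac{F}{37}$)
$A{\left(o \right)} = o^{2}$ ($A{\left(o \right)} = \left(0 + o\right)^{2} = o^{2}$)
$\frac{1493}{A{\left(-108 \right)}} + \frac{V{\left(-209,-61 \right)}}{49592} = \frac{1493}{\left(-108\right)^{2}} + \frac{\frac{1}{37} \left(-61\right)}{49592} = \frac{1493}{11664} - \frac{61}{1834904} = \frac{342350021}{2675290032}$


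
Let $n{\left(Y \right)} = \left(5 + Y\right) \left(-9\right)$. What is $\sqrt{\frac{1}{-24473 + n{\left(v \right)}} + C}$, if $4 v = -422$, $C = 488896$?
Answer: $\frac{5 \sqrt{43451057707310}}{47137} \approx 699.21$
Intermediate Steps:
$v = - \frac{211}{2}$ ($v = \frac{1}{4} \left(-422\right) = - \frac{211}{2} \approx -105.5$)
$n{\left(Y \right)} = -45 - 9 Y$
$\sqrt{\frac{1}{-24473 + n{\left(v \right)}} + C} = \sqrt{\frac{1}{-24473 - - \frac{1809}{2}} + 488896} = \sqrt{\frac{1}{-24473 + \left(-45 + \frac{1899}{2}\right)} + 488896} = \sqrt{\frac{1}{-24473 + \frac{1809}{2}} + 488896} = \sqrt{\frac{1}{- \frac{47137}{2}} + 488896} = \sqrt{- \frac{2}{47137} + 488896} = \sqrt{\frac{23045090750}{47137}} = \frac{5 \sqrt{43451057707310}}{47137}$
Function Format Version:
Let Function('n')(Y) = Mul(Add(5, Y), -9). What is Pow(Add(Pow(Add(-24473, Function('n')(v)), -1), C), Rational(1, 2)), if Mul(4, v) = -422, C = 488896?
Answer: Mul(Rational(5, 47137), Pow(43451057707310, Rational(1, 2))) ≈ 699.21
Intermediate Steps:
v = Rational(-211, 2) (v = Mul(Rational(1, 4), -422) = Rational(-211, 2) ≈ -105.50)
Function('n')(Y) = Add(-45, Mul(-9, Y))
Pow(Add(Pow(Add(-24473, Function('n')(v)), -1), C), Rational(1, 2)) = Pow(Add(Pow(Add(-24473, Add(-45, Mul(-9, Rational(-211, 2)))), -1), 488896), Rational(1, 2)) = Pow(Add(Pow(Add(-24473, Add(-45, Rational(1899, 2))), -1), 488896), Rational(1, 2)) = Pow(Add(Pow(Add(-24473, Rational(1809, 2)), -1), 488896), Rational(1, 2)) = Pow(Add(Pow(Rational(-47137, 2), -1), 488896), Rational(1, 2)) = Pow(Add(Rational(-2, 47137), 488896), Rational(1, 2)) = Pow(Rational(23045090750, 47137), Rational(1, 2)) = Mul(Rational(5, 47137), Pow(43451057707310, Rational(1, 2)))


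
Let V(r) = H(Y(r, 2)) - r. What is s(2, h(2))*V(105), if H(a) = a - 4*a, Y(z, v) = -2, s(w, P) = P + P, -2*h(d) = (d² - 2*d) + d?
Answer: 198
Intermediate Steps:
h(d) = d/2 - d²/2 (h(d) = -((d² - 2*d) + d)/2 = -(d² - d)/2 = d/2 - d²/2)
s(w, P) = 2*P
H(a) = -3*a
V(r) = 6 - r (V(r) = -3*(-2) - r = 6 - r)
s(2, h(2))*V(105) = (2*((½)*2*(1 - 1*2)))*(6 - 1*105) = (2*((½)*2*(1 - 2)))*(6 - 105) = (2*((½)*2*(-1)))*(-99) = (2*(-1))*(-99) = -2*(-99) = 198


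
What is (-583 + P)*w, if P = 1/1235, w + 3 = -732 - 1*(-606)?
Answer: 92880516/1235 ≈ 75207.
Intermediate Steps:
w = -129 (w = -3 + (-732 - 1*(-606)) = -3 + (-732 + 606) = -3 - 126 = -129)
P = 1/1235 ≈ 0.00080972
(-583 + P)*w = (-583 + 1/1235)*(-129) = -720004/1235*(-129) = 92880516/1235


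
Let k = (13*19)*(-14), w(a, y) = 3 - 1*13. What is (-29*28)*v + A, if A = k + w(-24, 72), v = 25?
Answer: -23768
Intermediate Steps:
w(a, y) = -10 (w(a, y) = 3 - 13 = -10)
k = -3458 (k = 247*(-14) = -3458)
A = -3468 (A = -3458 - 10 = -3468)
(-29*28)*v + A = -29*28*25 - 3468 = -812*25 - 3468 = -20300 - 3468 = -23768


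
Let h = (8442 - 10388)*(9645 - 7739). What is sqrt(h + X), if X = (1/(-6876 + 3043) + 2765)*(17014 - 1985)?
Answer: 8*sqrt(8687980857871)/3833 ≈ 6151.9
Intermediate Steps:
h = -3709076 (h = -1946*1906 = -3709076)
X = 159281009076/3833 (X = (1/(-3833) + 2765)*15029 = (-1/3833 + 2765)*15029 = (10598244/3833)*15029 = 159281009076/3833 ≈ 4.1555e+7)
sqrt(h + X) = sqrt(-3709076 + 159281009076/3833) = sqrt(145064120768/3833) = 8*sqrt(8687980857871)/3833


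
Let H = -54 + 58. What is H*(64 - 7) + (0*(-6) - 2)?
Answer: 226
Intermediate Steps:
H = 4
H*(64 - 7) + (0*(-6) - 2) = 4*(64 - 7) + (0*(-6) - 2) = 4*57 + (0 - 2) = 228 - 2 = 226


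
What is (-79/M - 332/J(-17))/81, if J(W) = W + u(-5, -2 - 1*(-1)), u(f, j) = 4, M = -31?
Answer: 3773/10881 ≈ 0.34675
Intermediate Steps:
J(W) = 4 + W (J(W) = W + 4 = 4 + W)
(-79/M - 332/J(-17))/81 = (-79/(-31) - 332/(4 - 17))/81 = (-79*(-1/31) - 332/(-13))*(1/81) = (79/31 - 332*(-1/13))*(1/81) = (79/31 + 332/13)*(1/81) = (11319/403)*(1/81) = 3773/10881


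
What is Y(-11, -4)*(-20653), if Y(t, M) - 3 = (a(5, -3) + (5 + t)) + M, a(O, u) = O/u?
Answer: 536978/3 ≈ 1.7899e+5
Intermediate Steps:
Y(t, M) = 19/3 + M + t (Y(t, M) = 3 + ((5/(-3) + (5 + t)) + M) = 3 + ((5*(-⅓) + (5 + t)) + M) = 3 + ((-5/3 + (5 + t)) + M) = 3 + ((10/3 + t) + M) = 3 + (10/3 + M + t) = 19/3 + M + t)
Y(-11, -4)*(-20653) = (19/3 - 4 - 11)*(-20653) = -26/3*(-20653) = 536978/3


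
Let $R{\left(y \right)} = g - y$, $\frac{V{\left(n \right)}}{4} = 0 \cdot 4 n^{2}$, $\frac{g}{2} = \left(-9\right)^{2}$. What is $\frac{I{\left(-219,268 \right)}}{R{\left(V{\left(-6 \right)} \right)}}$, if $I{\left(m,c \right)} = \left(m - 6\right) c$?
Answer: $- \frac{3350}{9} \approx -372.22$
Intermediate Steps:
$g = 162$ ($g = 2 \left(-9\right)^{2} = 2 \cdot 81 = 162$)
$V{\left(n \right)} = 0$ ($V{\left(n \right)} = 4 \cdot 0 \cdot 4 n^{2} = 4 \cdot 0 = 0$)
$R{\left(y \right)} = 162 - y$
$I{\left(m,c \right)} = c \left(-6 + m\right)$ ($I{\left(m,c \right)} = \left(-6 + m\right) c = c \left(-6 + m\right)$)
$\frac{I{\left(-219,268 \right)}}{R{\left(V{\left(-6 \right)} \right)}} = \frac{268 \left(-6 - 219\right)}{162 - 0} = \frac{268 \left(-225\right)}{162 + 0} = - \frac{60300}{162} = \left(-60300\right) \frac{1}{162} = - \frac{3350}{9}$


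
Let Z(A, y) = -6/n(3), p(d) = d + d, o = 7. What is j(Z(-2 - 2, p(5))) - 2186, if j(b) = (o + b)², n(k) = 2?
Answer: -2170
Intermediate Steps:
p(d) = 2*d
Z(A, y) = -3 (Z(A, y) = -6/2 = -6*½ = -3)
j(b) = (7 + b)²
j(Z(-2 - 2, p(5))) - 2186 = (7 - 3)² - 2186 = 4² - 2186 = 16 - 2186 = -2170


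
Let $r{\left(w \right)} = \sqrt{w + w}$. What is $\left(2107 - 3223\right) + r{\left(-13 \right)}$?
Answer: $-1116 + i \sqrt{26} \approx -1116.0 + 5.099 i$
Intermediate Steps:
$r{\left(w \right)} = \sqrt{2} \sqrt{w}$ ($r{\left(w \right)} = \sqrt{2 w} = \sqrt{2} \sqrt{w}$)
$\left(2107 - 3223\right) + r{\left(-13 \right)} = \left(2107 - 3223\right) + \sqrt{2} \sqrt{-13} = -1116 + \sqrt{2} i \sqrt{13} = -1116 + i \sqrt{26}$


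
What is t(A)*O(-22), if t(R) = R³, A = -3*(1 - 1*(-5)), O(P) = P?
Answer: 128304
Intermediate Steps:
A = -18 (A = -3*(1 + 5) = -3*6 = -18)
t(A)*O(-22) = (-18)³*(-22) = -5832*(-22) = 128304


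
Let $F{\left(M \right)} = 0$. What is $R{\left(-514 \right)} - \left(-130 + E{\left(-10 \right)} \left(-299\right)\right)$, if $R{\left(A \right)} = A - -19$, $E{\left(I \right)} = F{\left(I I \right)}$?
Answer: $-365$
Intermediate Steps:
$E{\left(I \right)} = 0$
$R{\left(A \right)} = 19 + A$ ($R{\left(A \right)} = A + 19 = 19 + A$)
$R{\left(-514 \right)} - \left(-130 + E{\left(-10 \right)} \left(-299\right)\right) = \left(19 - 514\right) - \left(-130 + 0 \left(-299\right)\right) = -495 - \left(-130 + 0\right) = -495 - -130 = -495 + 130 = -365$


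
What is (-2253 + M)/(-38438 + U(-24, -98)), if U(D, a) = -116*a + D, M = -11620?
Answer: 13873/27094 ≈ 0.51203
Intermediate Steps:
U(D, a) = D - 116*a
(-2253 + M)/(-38438 + U(-24, -98)) = (-2253 - 11620)/(-38438 + (-24 - 116*(-98))) = -13873/(-38438 + (-24 + 11368)) = -13873/(-38438 + 11344) = -13873/(-27094) = -13873*(-1/27094) = 13873/27094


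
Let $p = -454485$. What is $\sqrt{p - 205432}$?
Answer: $i \sqrt{659917} \approx 812.35 i$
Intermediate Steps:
$\sqrt{p - 205432} = \sqrt{-454485 - 205432} = \sqrt{-659917} = i \sqrt{659917}$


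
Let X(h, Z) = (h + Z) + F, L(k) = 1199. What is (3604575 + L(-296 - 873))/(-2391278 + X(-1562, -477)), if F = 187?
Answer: -1802887/1196565 ≈ -1.5067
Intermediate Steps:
X(h, Z) = 187 + Z + h (X(h, Z) = (h + Z) + 187 = (Z + h) + 187 = 187 + Z + h)
(3604575 + L(-296 - 873))/(-2391278 + X(-1562, -477)) = (3604575 + 1199)/(-2391278 + (187 - 477 - 1562)) = 3605774/(-2391278 - 1852) = 3605774/(-2393130) = 3605774*(-1/2393130) = -1802887/1196565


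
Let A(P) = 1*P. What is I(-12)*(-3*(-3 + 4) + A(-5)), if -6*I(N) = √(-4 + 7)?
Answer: 4*√3/3 ≈ 2.3094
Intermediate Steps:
I(N) = -√3/6 (I(N) = -√(-4 + 7)/6 = -√3/6)
A(P) = P
I(-12)*(-3*(-3 + 4) + A(-5)) = (-√3/6)*(-3*(-3 + 4) - 5) = (-√3/6)*(-3*1 - 5) = (-√3/6)*(-3 - 5) = -√3/6*(-8) = 4*√3/3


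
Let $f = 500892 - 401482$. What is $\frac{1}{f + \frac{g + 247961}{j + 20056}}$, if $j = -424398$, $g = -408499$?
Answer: $\frac{202171}{20097899379} \approx 1.0059 \cdot 10^{-5}$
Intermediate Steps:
$f = 99410$
$\frac{1}{f + \frac{g + 247961}{j + 20056}} = \frac{1}{99410 + \frac{-408499 + 247961}{-424398 + 20056}} = \frac{1}{99410 - \frac{160538}{-404342}} = \frac{1}{99410 - - \frac{80269}{202171}} = \frac{1}{99410 + \frac{80269}{202171}} = \frac{1}{\frac{20097899379}{202171}} = \frac{202171}{20097899379}$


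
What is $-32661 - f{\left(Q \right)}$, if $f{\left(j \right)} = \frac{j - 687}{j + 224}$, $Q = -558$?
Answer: $- \frac{10910019}{334} \approx -32665.0$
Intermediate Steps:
$f{\left(j \right)} = \frac{-687 + j}{224 + j}$
$-32661 - f{\left(Q \right)} = -32661 - \frac{-687 - 558}{224 - 558} = -32661 - \frac{1}{-334} \left(-1245\right) = -32661 - \left(- \frac{1}{334}\right) \left(-1245\right) = -32661 - \frac{1245}{334} = - \frac{10910019}{334}$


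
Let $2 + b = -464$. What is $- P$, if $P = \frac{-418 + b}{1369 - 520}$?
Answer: $\frac{884}{849} \approx 1.0412$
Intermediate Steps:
$b = -466$ ($b = -2 - 464 = -466$)
$P = - \frac{884}{849}$ ($P = \frac{-418 - 466}{1369 - 520} = - \frac{884}{849} \approx -1.0412$)
$- P = \left(-1\right) \left(- \frac{884}{849}\right) = \frac{884}{849}$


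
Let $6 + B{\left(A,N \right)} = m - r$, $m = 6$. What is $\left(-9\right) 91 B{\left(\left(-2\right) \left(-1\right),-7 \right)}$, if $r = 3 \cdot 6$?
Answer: $14742$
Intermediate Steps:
$r = 18$
$B{\left(A,N \right)} = -18$ ($B{\left(A,N \right)} = -6 + \left(6 - 18\right) = -6 - 12 = -18$)
$\left(-9\right) 91 B{\left(\left(-2\right) \left(-1\right),-7 \right)} = \left(-9\right) 91 \left(-18\right) = \left(-819\right) \left(-18\right) = 14742$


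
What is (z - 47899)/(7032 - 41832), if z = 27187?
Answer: 863/1450 ≈ 0.59517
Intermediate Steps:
(z - 47899)/(7032 - 41832) = (27187 - 47899)/(7032 - 41832) = -20712/(-34800) = -20712*(-1/34800) = 863/1450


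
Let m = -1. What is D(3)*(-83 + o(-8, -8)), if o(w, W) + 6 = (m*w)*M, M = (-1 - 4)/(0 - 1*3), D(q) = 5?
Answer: -1135/3 ≈ -378.33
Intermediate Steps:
M = 5/3 (M = -5/(0 - 3) = -5/(-3) = -5*(-⅓) = 5/3 ≈ 1.6667)
o(w, W) = -6 - 5*w/3 (o(w, W) = -6 - w*(5/3) = -6 - 5*w/3)
D(3)*(-83 + o(-8, -8)) = 5*(-83 + (-6 - 5/3*(-8))) = 5*(-83 + (-6 + 40/3)) = 5*(-83 + 22/3) = 5*(-227/3) = -1135/3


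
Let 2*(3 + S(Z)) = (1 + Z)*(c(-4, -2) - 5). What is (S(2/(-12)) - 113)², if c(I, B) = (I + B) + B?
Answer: 2122849/144 ≈ 14742.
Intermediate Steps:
c(I, B) = I + 2*B (c(I, B) = (B + I) + B = I + 2*B)
S(Z) = -19/2 - 13*Z/2 (S(Z) = -3 + ((1 + Z)*((-4 + 2*(-2)) - 5))/2 = -3 + ((1 + Z)*((-4 - 4) - 5))/2 = -3 + ((1 + Z)*(-8 - 5))/2 = -3 + ((1 + Z)*(-13))/2 = -3 + (-13 - 13*Z)/2 = -3 + (-13/2 - 13*Z/2) = -19/2 - 13*Z/2)
(S(2/(-12)) - 113)² = ((-19/2 - 13/(-12)) - 113)² = ((-19/2 - 13*(-1)/12) - 113)² = ((-19/2 - 13/2*(-⅙)) - 113)² = ((-19/2 + 13/12) - 113)² = (-101/12 - 113)² = (-1457/12)² = 2122849/144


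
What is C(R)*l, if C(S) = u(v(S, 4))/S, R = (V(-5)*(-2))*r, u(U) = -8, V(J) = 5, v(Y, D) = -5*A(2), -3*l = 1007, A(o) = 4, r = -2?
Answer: 2014/15 ≈ 134.27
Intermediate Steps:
l = -1007/3 (l = -⅓*1007 = -1007/3 ≈ -335.67)
v(Y, D) = -20 (v(Y, D) = -5*4 = -20)
R = 20 (R = (5*(-2))*(-2) = -10*(-2) = 20)
C(S) = -8/S
C(R)*l = -8/20*(-1007/3) = -8*1/20*(-1007/3) = -⅖*(-1007/3) = 2014/15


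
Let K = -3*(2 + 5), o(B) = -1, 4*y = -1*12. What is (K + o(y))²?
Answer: 484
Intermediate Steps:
y = -3 (y = (-1*12)/4 = (¼)*(-12) = -3)
K = -21 (K = -3*7 = -21)
(K + o(y))² = (-21 - 1)² = (-22)² = 484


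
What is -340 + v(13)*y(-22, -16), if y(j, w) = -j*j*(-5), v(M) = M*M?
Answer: 408640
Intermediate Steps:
v(M) = M²
y(j, w) = 5*j² (y(j, w) = -j²*(-5) = -(-5)*j² = 5*j²)
-340 + v(13)*y(-22, -16) = -340 + 13²*(5*(-22)²) = -340 + 169*(5*484) = -340 + 169*2420 = -340 + 408980 = 408640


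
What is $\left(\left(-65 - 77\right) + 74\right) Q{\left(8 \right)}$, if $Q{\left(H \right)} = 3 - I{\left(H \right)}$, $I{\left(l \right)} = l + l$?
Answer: $884$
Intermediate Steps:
$I{\left(l \right)} = 2 l$
$Q{\left(H \right)} = 3 - 2 H$
$\left(\left(-65 - 77\right) + 74\right) Q{\left(8 \right)} = \left(\left(-65 - 77\right) + 74\right) \left(3 - 16\right) = \left(-142 + 74\right) \left(3 - 16\right) = \left(-68\right) \left(-13\right) = 884$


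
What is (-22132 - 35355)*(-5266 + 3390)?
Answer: 107845612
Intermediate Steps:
(-22132 - 35355)*(-5266 + 3390) = -57487*(-1876) = 107845612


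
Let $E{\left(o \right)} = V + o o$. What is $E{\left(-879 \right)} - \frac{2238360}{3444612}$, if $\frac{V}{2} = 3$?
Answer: $\frac{221788907467}{287051} \approx 7.7265 \cdot 10^{5}$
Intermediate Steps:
$V = 6$ ($V = 2 \cdot 3 = 6$)
$E{\left(o \right)} = 6 + o^{2}$ ($E{\left(o \right)} = 6 + o o = 6 + o^{2}$)
$E{\left(-879 \right)} - \frac{2238360}{3444612} = \left(6 + \left(-879\right)^{2}\right) - \frac{2238360}{3444612} = \left(6 + 772641\right) - \frac{186530}{287051} = 772647 - \frac{186530}{287051} = \frac{221788907467}{287051}$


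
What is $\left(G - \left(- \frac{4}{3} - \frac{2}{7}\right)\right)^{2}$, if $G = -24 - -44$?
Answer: $\frac{206116}{441} \approx 467.38$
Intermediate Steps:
$G = 20$ ($G = -24 + 44 = 20$)
$\left(G - \left(- \frac{4}{3} - \frac{2}{7}\right)\right)^{2} = \left(20 - \left(- \frac{4}{3} - \frac{2}{7}\right)\right)^{2} = \left(20 - - \frac{34}{21}\right)^{2} = \left(20 + \left(\frac{4}{3} + \frac{2}{7}\right)\right)^{2} = \left(20 + \frac{34}{21}\right)^{2} = \left(\frac{454}{21}\right)^{2} = \frac{206116}{441}$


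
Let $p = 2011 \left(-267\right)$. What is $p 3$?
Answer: $-1610811$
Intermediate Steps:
$p = -536937$
$p 3 = \left(-536937\right) 3 = -1610811$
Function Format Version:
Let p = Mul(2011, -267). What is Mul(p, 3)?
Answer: -1610811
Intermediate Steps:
p = -536937
Mul(p, 3) = Mul(-536937, 3) = -1610811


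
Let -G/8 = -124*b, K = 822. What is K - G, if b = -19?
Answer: 19670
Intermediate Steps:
G = -18848 (G = -(-992)*(-19) = -8*2356 = -18848)
K - G = 822 - 1*(-18848) = 822 + 18848 = 19670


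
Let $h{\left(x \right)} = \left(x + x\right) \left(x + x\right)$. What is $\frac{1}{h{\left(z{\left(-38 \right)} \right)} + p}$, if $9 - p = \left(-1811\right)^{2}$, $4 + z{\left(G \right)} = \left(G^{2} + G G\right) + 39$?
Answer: $\frac{1}{30896004} \approx 3.2367 \cdot 10^{-8}$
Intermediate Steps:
$z{\left(G \right)} = 35 + 2 G^{2}$ ($z{\left(G \right)} = -4 + \left(\left(G^{2} + G G\right) + 39\right) = -4 + \left(\left(G^{2} + G^{2}\right) + 39\right) = -4 + \left(2 G^{2} + 39\right) = -4 + \left(39 + 2 G^{2}\right) = 35 + 2 G^{2}$)
$h{\left(x \right)} = 4 x^{2}$ ($h{\left(x \right)} = 2 x 2 x = 4 x^{2}$)
$p = -3279712$ ($p = 9 - \left(-1811\right)^{2} = 9 - 3279721 = -3279712$)
$\frac{1}{h{\left(z{\left(-38 \right)} \right)} + p} = \frac{1}{4 \left(35 + 2 \left(-38\right)^{2}\right)^{2} - 3279712} = \frac{1}{4 \left(35 + 2 \cdot 1444\right)^{2} - 3279712} = \frac{1}{4 \left(35 + 2888\right)^{2} - 3279712} = \frac{1}{4 \cdot 2923^{2} - 3279712} = \frac{1}{4 \cdot 8543929 - 3279712} = \frac{1}{34175716 - 3279712} = \frac{1}{30896004}$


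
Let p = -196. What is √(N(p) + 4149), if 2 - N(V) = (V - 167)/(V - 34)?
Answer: √219504410/230 ≈ 64.416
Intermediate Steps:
N(V) = 2 - (-167 + V)/(-34 + V) (N(V) = 2 - (V - 167)/(V - 34) = 2 - (-167 + V)/(-34 + V))
√(N(p) + 4149) = √((99 - 196)/(-34 - 196) + 4149) = √(-97/(-230) + 4149) = √(-1/230*(-97) + 4149) = √(97/230 + 4149) = √(954367/230) = √219504410/230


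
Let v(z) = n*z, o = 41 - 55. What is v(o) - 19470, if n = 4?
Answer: -19526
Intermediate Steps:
o = -14
v(z) = 4*z
v(o) - 19470 = 4*(-14) - 19470 = -56 - 19470 = -19526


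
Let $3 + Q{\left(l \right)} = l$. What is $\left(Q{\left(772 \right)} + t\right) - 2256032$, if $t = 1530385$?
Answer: $-724878$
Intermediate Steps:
$Q{\left(l \right)} = -3 + l$
$\left(Q{\left(772 \right)} + t\right) - 2256032 = \left(\left(-3 + 772\right) + 1530385\right) - 2256032 = \left(769 + 1530385\right) - 2256032 = 1531154 - 2256032 = -724878$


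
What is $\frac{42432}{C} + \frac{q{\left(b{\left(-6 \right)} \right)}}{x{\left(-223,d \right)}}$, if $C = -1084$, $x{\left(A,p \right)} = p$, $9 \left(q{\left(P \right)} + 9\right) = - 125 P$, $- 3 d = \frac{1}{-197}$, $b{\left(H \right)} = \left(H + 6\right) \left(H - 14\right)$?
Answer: $- \frac{1452057}{271} \approx -5358.1$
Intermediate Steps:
$b{\left(H \right)} = \left(-14 + H\right) \left(6 + H\right)$ ($b{\left(H \right)} = \left(6 + H\right) \left(-14 + H\right) = \left(-14 + H\right) \left(6 + H\right)$)
$d = \frac{1}{591}$ ($d = - \frac{1}{3 \left(-197\right)} = \left(- \frac{1}{3}\right) \left(- \frac{1}{197}\right) = \frac{1}{591} \approx 0.001692$)
$q{\left(P \right)} = -9 - \frac{125 P}{9}$ ($q{\left(P \right)} = -9 + \frac{\left(-125\right) P}{9} = -9 - \frac{125 P}{9}$)
$\frac{42432}{C} + \frac{q{\left(b{\left(-6 \right)} \right)}}{x{\left(-223,d \right)}} = \frac{42432}{-1084} + \left(-9 - \frac{125 \left(-84 + \left(-6\right)^{2} - -48\right)}{9}\right) \frac{1}{\frac{1}{591}} = 42432 \left(- \frac{1}{1084}\right) + \left(-9 - \frac{125 \left(-84 + 36 + 48\right)}{9}\right) 591 = - \frac{10608}{271} + \left(-9 - 0\right) 591 = - \frac{10608}{271} + \left(-9 + 0\right) 591 = - \frac{10608}{271} - 5319 = - \frac{1452057}{271}$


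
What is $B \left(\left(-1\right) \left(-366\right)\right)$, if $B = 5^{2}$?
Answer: $9150$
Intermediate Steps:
$B = 25$
$B \left(\left(-1\right) \left(-366\right)\right) = 25 \left(\left(-1\right) \left(-366\right)\right) = 25 \cdot 366 = 9150$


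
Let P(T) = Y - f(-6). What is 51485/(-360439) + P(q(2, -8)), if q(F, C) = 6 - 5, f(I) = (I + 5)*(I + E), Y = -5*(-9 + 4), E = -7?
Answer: 4273783/360439 ≈ 11.857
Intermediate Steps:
Y = 25 (Y = -5*(-5) = 25)
f(I) = (-7 + I)*(5 + I) (f(I) = (I + 5)*(I - 7) = (5 + I)*(-7 + I) = (-7 + I)*(5 + I))
q(F, C) = 1
P(T) = 12 (P(T) = 25 - (-35 + (-6)² - 2*(-6)) = 25 - (-35 + 36 + 12) = 25 - 1*13 = 25 - 13 = 12)
51485/(-360439) + P(q(2, -8)) = 51485/(-360439) + 12 = 51485*(-1/360439) + 12 = -51485/360439 + 12 = 4273783/360439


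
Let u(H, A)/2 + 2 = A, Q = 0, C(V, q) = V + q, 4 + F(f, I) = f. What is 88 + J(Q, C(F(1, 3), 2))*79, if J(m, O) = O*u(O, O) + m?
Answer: 562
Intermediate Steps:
F(f, I) = -4 + f
u(H, A) = -4 + 2*A
J(m, O) = m + O*(-4 + 2*O) (J(m, O) = O*(-4 + 2*O) + m = m + O*(-4 + 2*O))
88 + J(Q, C(F(1, 3), 2))*79 = 88 + (0 + 2*((-4 + 1) + 2)*(-2 + ((-4 + 1) + 2)))*79 = 88 + (0 + 2*(-3 + 2)*(-2 + (-3 + 2)))*79 = 88 + (0 + 2*(-1)*(-2 - 1))*79 = 88 + (0 + 2*(-1)*(-3))*79 = 88 + (0 + 6)*79 = 88 + 6*79 = 88 + 474 = 562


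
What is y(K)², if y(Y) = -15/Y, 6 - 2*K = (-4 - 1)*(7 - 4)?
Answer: 100/49 ≈ 2.0408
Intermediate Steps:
K = 21/2 (K = 3 - (-4 - 1)*(7 - 4)/2 = 3 - (-5)*3/2 = 3 - ½*(-15) = 3 + 15/2 = 21/2 ≈ 10.500)
y(K)² = (-15/21/2)² = (-15*2/21)² = (-10/7)² = 100/49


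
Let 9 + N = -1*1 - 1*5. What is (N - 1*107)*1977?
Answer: -241194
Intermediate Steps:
N = -15 (N = -9 + (-1*1 - 1*5) = -9 + (-1 - 5) = -9 - 6 = -15)
(N - 1*107)*1977 = (-15 - 1*107)*1977 = (-15 - 107)*1977 = -122*1977 = -241194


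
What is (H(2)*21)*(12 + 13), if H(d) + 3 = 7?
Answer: 2100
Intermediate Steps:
H(d) = 4 (H(d) = -3 + 7 = 4)
(H(2)*21)*(12 + 13) = (4*21)*(12 + 13) = 84*25 = 2100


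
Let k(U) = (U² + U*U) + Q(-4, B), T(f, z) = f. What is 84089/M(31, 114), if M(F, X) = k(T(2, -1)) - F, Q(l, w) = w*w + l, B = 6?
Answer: 84089/9 ≈ 9343.2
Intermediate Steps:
Q(l, w) = l + w² (Q(l, w) = w² + l = l + w²)
k(U) = 32 + 2*U² (k(U) = (U² + U*U) + (-4 + 6²) = (U² + U²) + (-4 + 36) = 2*U² + 32 = 32 + 2*U²)
M(F, X) = 40 - F (M(F, X) = (32 + 2*2²) - F = (32 + 2*4) - F = (32 + 8) - F = 40 - F)
84089/M(31, 114) = 84089/(40 - 1*31) = 84089/(40 - 31) = 84089/9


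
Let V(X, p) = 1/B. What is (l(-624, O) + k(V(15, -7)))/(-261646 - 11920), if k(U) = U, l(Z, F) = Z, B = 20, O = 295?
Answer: 12479/5471320 ≈ 0.0022808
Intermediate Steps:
V(X, p) = 1/20
(l(-624, O) + k(V(15, -7)))/(-261646 - 11920) = (-624 + 1/20)/(-261646 - 11920) = -12479/20/(-273566) = -12479/20*(-1/273566) = 12479/5471320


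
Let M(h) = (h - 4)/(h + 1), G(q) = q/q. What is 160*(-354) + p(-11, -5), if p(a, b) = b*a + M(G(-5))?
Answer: -113173/2 ≈ -56587.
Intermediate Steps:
G(q) = 1
M(h) = (-4 + h)/(1 + h)
p(a, b) = -3/2 + a*b (p(a, b) = b*a + (-4 + 1)/(1 + 1) = a*b - 3/2 = -3/2 + a*b)
160*(-354) + p(-11, -5) = 160*(-354) + (-3/2 - 11*(-5)) = -56640 + (-3/2 + 55) = -56640 + 107/2 = -113173/2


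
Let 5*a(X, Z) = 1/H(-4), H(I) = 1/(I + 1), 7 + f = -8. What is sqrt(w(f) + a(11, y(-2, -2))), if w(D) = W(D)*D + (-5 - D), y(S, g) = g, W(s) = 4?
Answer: I*sqrt(1265)/5 ≈ 7.1134*I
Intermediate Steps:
f = -15 (f = -7 - 8 = -15)
H(I) = 1/(1 + I)
a(X, Z) = -3/5 (a(X, Z) = 1/(5*(1/(1 - 4))) = 1/(5*(1/(-3))) = 1/(5*(-1/3)) = (1/5)*(-3) = -3/5)
w(D) = -5 + 3*D (w(D) = 4*D + (-5 - D) = -5 + 3*D)
sqrt(w(f) + a(11, y(-2, -2))) = sqrt((-5 + 3*(-15)) - 3/5) = sqrt((-5 - 45) - 3/5) = sqrt(-50 - 3/5) = sqrt(-253/5) = I*sqrt(1265)/5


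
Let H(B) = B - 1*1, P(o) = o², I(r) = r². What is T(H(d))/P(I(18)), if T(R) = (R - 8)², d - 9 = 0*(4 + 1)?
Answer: 0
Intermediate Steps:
d = 9 (d = 9 + 0*(4 + 1) = 9 + 0*5 = 9 + 0 = 9)
H(B) = -1 + B (H(B) = B - 1 = -1 + B)
T(R) = (-8 + R)²
T(H(d))/P(I(18)) = (-8 + (-1 + 9))²/((18²)²) = (-8 + 8)²/(324²) = 0²/104976 = 0*(1/104976) = 0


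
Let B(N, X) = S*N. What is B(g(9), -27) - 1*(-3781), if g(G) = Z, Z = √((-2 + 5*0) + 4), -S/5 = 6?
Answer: 3781 - 30*√2 ≈ 3738.6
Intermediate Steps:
S = -30 (S = -5*6 = -30)
Z = √2 (Z = √((-2 + 0) + 4) = √(-2 + 4) = √2 ≈ 1.4142)
g(G) = √2
B(N, X) = -30*N
B(g(9), -27) - 1*(-3781) = -30*√2 - 1*(-3781) = -30*√2 + 3781 = 3781 - 30*√2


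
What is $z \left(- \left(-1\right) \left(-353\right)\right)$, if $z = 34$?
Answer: $-12002$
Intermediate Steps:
$z \left(- \left(-1\right) \left(-353\right)\right) = 34 \left(- \left(-1\right) \left(-353\right)\right) = 34 \left(\left(-1\right) 353\right) = 34 \left(-353\right) = -12002$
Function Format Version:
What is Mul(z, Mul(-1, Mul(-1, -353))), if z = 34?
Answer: -12002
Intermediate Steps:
Mul(z, Mul(-1, Mul(-1, -353))) = Mul(34, Mul(-1, Mul(-1, -353))) = Mul(34, Mul(-1, 353)) = Mul(34, -353) = -12002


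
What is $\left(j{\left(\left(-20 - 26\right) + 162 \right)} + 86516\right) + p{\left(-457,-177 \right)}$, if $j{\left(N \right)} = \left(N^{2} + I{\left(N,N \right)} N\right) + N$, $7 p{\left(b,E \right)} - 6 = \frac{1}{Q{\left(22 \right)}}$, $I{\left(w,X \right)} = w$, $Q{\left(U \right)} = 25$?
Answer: $\frac{19870351}{175} \approx 1.1354 \cdot 10^{5}$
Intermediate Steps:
$p{\left(b,E \right)} = \frac{151}{175}$ ($p{\left(b,E \right)} = \frac{6}{7} + \frac{1}{7 \cdot 25} = \frac{6}{7} + \frac{1}{7} \cdot \frac{1}{25} = \frac{6}{7} + \frac{1}{175} = \frac{151}{175}$)
$j{\left(N \right)} = N + 2 N^{2}$ ($j{\left(N \right)} = \left(N^{2} + N N\right) + N = \left(N^{2} + N^{2}\right) + N = 2 N^{2} + N = N + 2 N^{2}$)
$\left(j{\left(\left(-20 - 26\right) + 162 \right)} + 86516\right) + p{\left(-457,-177 \right)} = \left(\left(\left(-20 - 26\right) + 162\right) \left(1 + 2 \left(\left(-20 - 26\right) + 162\right)\right) + 86516\right) + \frac{151}{175} = \left(\left(-46 + 162\right) \left(1 + 2 \left(-46 + 162\right)\right) + 86516\right) + \frac{151}{175} = \left(116 \left(1 + 2 \cdot 116\right) + 86516\right) + \frac{151}{175} = \left(116 \left(1 + 232\right) + 86516\right) + \frac{151}{175} = \left(116 \cdot 233 + 86516\right) + \frac{151}{175} = \left(27028 + 86516\right) + \frac{151}{175} = 113544 + \frac{151}{175} = \frac{19870351}{175}$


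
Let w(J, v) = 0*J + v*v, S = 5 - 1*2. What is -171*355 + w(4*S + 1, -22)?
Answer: -60221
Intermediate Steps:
S = 3 (S = 5 - 2 = 3)
w(J, v) = v² (w(J, v) = 0 + v² = v²)
-171*355 + w(4*S + 1, -22) = -171*355 + (-22)² = -60705 + 484 = -60221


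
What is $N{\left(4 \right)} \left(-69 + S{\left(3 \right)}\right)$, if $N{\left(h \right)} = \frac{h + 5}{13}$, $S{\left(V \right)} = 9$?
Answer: $- \frac{540}{13} \approx -41.538$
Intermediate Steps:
$N{\left(h \right)} = \frac{5}{13} + \frac{h}{13}$ ($N{\left(h \right)} = \left(5 + h\right) \frac{1}{13} = \frac{5}{13} + \frac{h}{13}$)
$N{\left(4 \right)} \left(-69 + S{\left(3 \right)}\right) = \left(\frac{5}{13} + \frac{1}{13} \cdot 4\right) \left(-69 + 9\right) = \left(\frac{5}{13} + \frac{4}{13}\right) \left(-60\right) = \frac{9}{13} \left(-60\right) = - \frac{540}{13}$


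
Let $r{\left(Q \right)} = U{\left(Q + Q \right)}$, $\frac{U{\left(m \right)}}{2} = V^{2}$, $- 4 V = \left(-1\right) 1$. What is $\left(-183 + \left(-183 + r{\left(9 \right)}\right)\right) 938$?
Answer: $- \frac{1372763}{4} \approx -3.4319 \cdot 10^{5}$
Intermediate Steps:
$V = \frac{1}{4}$ ($V = - \frac{\left(-1\right) 1}{4} = \left(- \frac{1}{4}\right) \left(-1\right) = \frac{1}{4} \approx 0.25$)
$U{\left(m \right)} = \frac{1}{8}$ ($U{\left(m \right)} = \frac{2}{16} = 2 \cdot \frac{1}{16} = \frac{1}{8}$)
$r{\left(Q \right)} = \frac{1}{8}$
$\left(-183 + \left(-183 + r{\left(9 \right)}\right)\right) 938 = \left(-183 + \left(-183 + \frac{1}{8}\right)\right) 938 = \left(-183 - \frac{1463}{8}\right) 938 = \left(- \frac{2927}{8}\right) 938 = - \frac{1372763}{4}$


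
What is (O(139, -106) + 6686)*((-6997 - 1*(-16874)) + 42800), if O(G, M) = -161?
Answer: 343717425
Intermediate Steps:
(O(139, -106) + 6686)*((-6997 - 1*(-16874)) + 42800) = (-161 + 6686)*((-6997 - 1*(-16874)) + 42800) = 6525*((-6997 + 16874) + 42800) = 6525*(9877 + 42800) = 6525*52677 = 343717425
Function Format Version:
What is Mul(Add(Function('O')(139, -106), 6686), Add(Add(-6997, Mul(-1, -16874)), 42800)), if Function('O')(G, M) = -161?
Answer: 343717425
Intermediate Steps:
Mul(Add(Function('O')(139, -106), 6686), Add(Add(-6997, Mul(-1, -16874)), 42800)) = Mul(Add(-161, 6686), Add(Add(-6997, Mul(-1, -16874)), 42800)) = Mul(6525, Add(Add(-6997, 16874), 42800)) = Mul(6525, Add(9877, 42800)) = Mul(6525, 52677) = 343717425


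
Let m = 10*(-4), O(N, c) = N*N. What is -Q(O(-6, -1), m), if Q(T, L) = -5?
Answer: 5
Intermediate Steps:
O(N, c) = N**2
m = -40
-Q(O(-6, -1), m) = -1*(-5) = 5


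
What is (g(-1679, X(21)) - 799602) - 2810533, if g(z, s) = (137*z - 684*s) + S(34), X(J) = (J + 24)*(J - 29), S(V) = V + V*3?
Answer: -3593782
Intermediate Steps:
S(V) = 4*V (S(V) = V + 3*V = 4*V)
X(J) = (-29 + J)*(24 + J) (X(J) = (24 + J)*(-29 + J) = (-29 + J)*(24 + J))
g(z, s) = 136 - 684*s + 137*z (g(z, s) = (137*z - 684*s) + 4*34 = (-684*s + 137*z) + 136 = 136 - 684*s + 137*z)
(g(-1679, X(21)) - 799602) - 2810533 = ((136 - 684*(-696 + 21² - 5*21) + 137*(-1679)) - 799602) - 2810533 = ((136 - 684*(-696 + 441 - 105) - 230023) - 799602) - 2810533 = ((136 - 684*(-360) - 230023) - 799602) - 2810533 = ((136 + 246240 - 230023) - 799602) - 2810533 = (16353 - 799602) - 2810533 = -783249 - 2810533 = -3593782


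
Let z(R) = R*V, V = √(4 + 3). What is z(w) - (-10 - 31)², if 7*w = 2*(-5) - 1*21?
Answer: -1681 - 31*√7/7 ≈ -1692.7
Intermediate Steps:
w = -31/7 (w = (2*(-5) - 1*21)/7 = (-10 - 21)/7 = (⅐)*(-31) = -31/7 ≈ -4.4286)
V = √7 ≈ 2.6458
z(R) = R*√7
z(w) - (-10 - 31)² = -31*√7/7 - (-10 - 31)² = -31*√7/7 - 1*(-41)² = -31*√7/7 - 1*1681 = -31*√7/7 - 1681 = -1681 - 31*√7/7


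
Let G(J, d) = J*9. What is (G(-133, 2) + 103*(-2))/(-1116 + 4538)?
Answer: -1403/3422 ≈ -0.40999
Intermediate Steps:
G(J, d) = 9*J
(G(-133, 2) + 103*(-2))/(-1116 + 4538) = (9*(-133) + 103*(-2))/(-1116 + 4538) = (-1197 - 206)/3422 = -1403*1/3422 = -1403/3422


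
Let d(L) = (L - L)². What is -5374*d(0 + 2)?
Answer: 0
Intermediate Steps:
d(L) = 0 (d(L) = 0² = 0)
-5374*d(0 + 2) = -5374*0 = 0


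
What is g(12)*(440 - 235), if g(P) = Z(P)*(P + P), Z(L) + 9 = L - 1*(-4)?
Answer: 34440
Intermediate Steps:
Z(L) = -5 + L (Z(L) = -9 + (L - 1*(-4)) = -9 + (L + 4) = -9 + (4 + L) = -5 + L)
g(P) = 2*P*(-5 + P) (g(P) = (-5 + P)*(P + P) = (-5 + P)*(2*P) = 2*P*(-5 + P))
g(12)*(440 - 235) = (2*12*(-5 + 12))*(440 - 235) = (2*12*7)*205 = 168*205 = 34440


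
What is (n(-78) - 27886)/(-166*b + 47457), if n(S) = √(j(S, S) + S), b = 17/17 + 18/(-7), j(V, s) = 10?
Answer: -195202/334025 + 14*I*√17/334025 ≈ -0.58439 + 0.00017281*I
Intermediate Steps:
b = -11/7 (b = 17*(1/17) + 18*(-⅐) = 1 - 18/7 = -11/7 ≈ -1.5714)
n(S) = √(10 + S)
(n(-78) - 27886)/(-166*b + 47457) = (√(10 - 78) - 27886)/(-166*(-11/7) + 47457) = (√(-68) - 27886)/(1826/7 + 47457) = (2*I*√17 - 27886)/(334025/7) = (-27886 + 2*I*√17)*(7/334025) = -195202/334025 + 14*I*√17/334025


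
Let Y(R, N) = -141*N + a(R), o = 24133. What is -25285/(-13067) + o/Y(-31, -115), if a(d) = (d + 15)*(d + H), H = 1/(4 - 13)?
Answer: 6641356474/1965472805 ≈ 3.3790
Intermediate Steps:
H = -⅑ (H = 1/(-9) = -⅑ ≈ -0.11111)
a(d) = (15 + d)*(-⅑ + d) (a(d) = (d + 15)*(d - ⅑) = (15 + d)*(-⅑ + d))
Y(R, N) = -5/3 + R² - 141*N + 134*R/9 (Y(R, N) = -141*N + (-5/3 + R² + 134*R/9) = -5/3 + R² - 141*N + 134*R/9)
-25285/(-13067) + o/Y(-31, -115) = -25285/(-13067) + 24133/(-5/3 + (-31)² - 141*(-115) + (134/9)*(-31)) = -25285*(-1/13067) + 24133/(-5/3 + 961 + 16215 - 4154/9) = 25285/13067 + 24133/(150415/9) = 25285/13067 + 24133*(9/150415) = 25285/13067 + 217197/150415 = 6641356474/1965472805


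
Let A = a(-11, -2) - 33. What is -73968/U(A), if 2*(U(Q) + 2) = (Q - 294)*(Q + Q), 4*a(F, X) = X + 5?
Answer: -1183488/168313 ≈ -7.0315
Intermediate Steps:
a(F, X) = 5/4 + X/4 (a(F, X) = (X + 5)/4 = (5 + X)/4 = 5/4 + X/4)
A = -129/4 (A = (5/4 + (¼)*(-2)) - 33 = (5/4 - ½) - 33 = ¾ - 33 = -129/4 ≈ -32.250)
U(Q) = -2 + Q*(-294 + Q) (U(Q) = -2 + ((Q - 294)*(Q + Q))/2 = -2 + ((-294 + Q)*(2*Q))/2 = -2 + (2*Q*(-294 + Q))/2 = -2 + Q*(-294 + Q))
-73968/U(A) = -73968/(-2 + (-129/4)² - 294*(-129/4)) = -73968/(-2 + 16641/16 + 18963/2) = -73968/168313/16 = -73968*16/168313 = -1183488/168313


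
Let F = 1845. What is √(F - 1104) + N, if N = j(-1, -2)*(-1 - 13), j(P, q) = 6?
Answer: -84 + √741 ≈ -56.779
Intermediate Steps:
N = -84 (N = 6*(-1 - 13) = 6*(-14) = -84)
√(F - 1104) + N = √(1845 - 1104) - 84 = √741 - 84 = -84 + √741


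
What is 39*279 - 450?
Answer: 10431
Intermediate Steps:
39*279 - 450 = 10881 - 450 = 10431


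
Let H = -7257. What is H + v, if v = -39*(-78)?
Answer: -4215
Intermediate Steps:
v = 3042
H + v = -7257 + 3042 = -4215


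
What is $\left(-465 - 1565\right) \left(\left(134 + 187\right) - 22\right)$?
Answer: $-606970$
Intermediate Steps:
$\left(-465 - 1565\right) \left(\left(134 + 187\right) - 22\right) = - 2030 \left(321 - 22\right) = \left(-2030\right) 299 = -606970$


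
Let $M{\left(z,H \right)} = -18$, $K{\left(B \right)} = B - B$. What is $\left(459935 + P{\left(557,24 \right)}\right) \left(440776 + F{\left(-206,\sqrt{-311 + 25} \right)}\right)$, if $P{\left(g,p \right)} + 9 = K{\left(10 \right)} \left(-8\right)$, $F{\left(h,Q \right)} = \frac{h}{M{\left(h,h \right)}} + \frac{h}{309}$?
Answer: $\frac{1824563696006}{9} \approx 2.0273 \cdot 10^{11}$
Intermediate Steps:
$K{\left(B \right)} = 0$
$F{\left(h,Q \right)} = - \frac{97 h}{1854}$ ($F{\left(h,Q \right)} = \frac{h}{-18} + \frac{h}{309} = h \left(- \frac{1}{18}\right) + h \frac{1}{309} = - \frac{h}{18} + \frac{h}{309} = - \frac{97 h}{1854}$)
$P{\left(g,p \right)} = -9$ ($P{\left(g,p \right)} = -9 + 0 \left(-8\right) = -9 + 0 = -9$)
$\left(459935 + P{\left(557,24 \right)}\right) \left(440776 + F{\left(-206,\sqrt{-311 + 25} \right)}\right) = \left(459935 - 9\right) \left(440776 - - \frac{97}{9}\right) = 459926 \left(440776 + \frac{97}{9}\right) = 459926 \cdot \frac{3967081}{9} = \frac{1824563696006}{9}$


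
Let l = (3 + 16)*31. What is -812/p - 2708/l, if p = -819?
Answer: -248512/68913 ≈ -3.6062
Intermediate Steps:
l = 589 (l = 19*31 = 589)
-812/p - 2708/l = -812/(-819) - 2708/589 = -812*(-1/819) - 2708*1/589 = 116/117 - 2708/589 = -248512/68913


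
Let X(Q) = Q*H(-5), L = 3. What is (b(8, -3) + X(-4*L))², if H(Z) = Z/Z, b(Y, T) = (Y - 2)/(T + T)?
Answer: 169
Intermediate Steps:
b(Y, T) = (-2 + Y)/(2*T) (b(Y, T) = (-2 + Y)/((2*T)) = (-2 + Y)*(1/(2*T)) = (-2 + Y)/(2*T))
H(Z) = 1
X(Q) = Q (X(Q) = Q*1 = Q)
(b(8, -3) + X(-4*L))² = ((½)*(-2 + 8)/(-3) - 4*3)² = ((½)*(-⅓)*6 - 12)² = (-1 - 12)² = (-13)² = 169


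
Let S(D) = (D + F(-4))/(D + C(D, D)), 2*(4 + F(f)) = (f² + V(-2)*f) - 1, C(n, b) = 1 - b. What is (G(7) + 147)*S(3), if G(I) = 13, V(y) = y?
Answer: 1680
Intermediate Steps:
F(f) = -9/2 + f²/2 - f (F(f) = -4 + ((f² - 2*f) - 1)/2 = -4 + (-1 + f² - 2*f)/2 = -4 + (-½ + f²/2 - f) = -9/2 + f²/2 - f)
S(D) = 15/2 + D (S(D) = (D + (-9/2 + (½)*(-4)² - 1*(-4)))/(D + (1 - D)) = (D + (-9/2 + (½)*16 + 4))/1 = (D + (-9/2 + 8 + 4))*1 = (D + 15/2)*1 = (15/2 + D)*1 = 15/2 + D)
(G(7) + 147)*S(3) = (13 + 147)*(15/2 + 3) = 160*(21/2) = 1680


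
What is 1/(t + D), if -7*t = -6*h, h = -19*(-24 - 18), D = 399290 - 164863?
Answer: 1/235111 ≈ 4.2533e-6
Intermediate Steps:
D = 234427
h = 798 (h = -19*(-42) = 798)
t = 684 (t = -(-6)*798/7 = -⅐*(-4788) = 684)
1/(t + D) = 1/(684 + 234427) = 1/235111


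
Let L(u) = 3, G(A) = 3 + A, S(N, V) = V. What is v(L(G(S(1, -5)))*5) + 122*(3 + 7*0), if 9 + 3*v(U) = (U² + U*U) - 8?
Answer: 1531/3 ≈ 510.33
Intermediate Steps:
v(U) = -17/3 + 2*U²/3 (v(U) = -3 + ((U² + U*U) - 8)/3 = -3 + ((U² + U²) - 8)/3 = -3 + (2*U² - 8)/3 = -3 + (-8 + 2*U²)/3 = -3 + (-8/3 + 2*U²/3) = -17/3 + 2*U²/3)
v(L(G(S(1, -5)))*5) + 122*(3 + 7*0) = (-17/3 + 2*(3*5)²/3) + 122*(3 + 7*0) = (-17/3 + (⅔)*15²) + 122*(3 + 0) = (-17/3 + (⅔)*225) + 122*3 = (-17/3 + 150) + 366 = 433/3 + 366 = 1531/3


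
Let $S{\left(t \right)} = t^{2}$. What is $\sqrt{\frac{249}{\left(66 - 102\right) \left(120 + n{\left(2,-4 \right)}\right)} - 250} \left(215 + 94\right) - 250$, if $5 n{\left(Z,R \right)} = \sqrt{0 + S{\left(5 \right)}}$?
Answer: $-250 + \frac{103 i \sqrt{1089249}}{22} \approx -250.0 + 4886.3 i$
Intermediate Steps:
$n{\left(Z,R \right)} = 1$ ($n{\left(Z,R \right)} = \frac{\sqrt{0 + 5^{2}}}{5} = \frac{\sqrt{0 + 25}}{5} = \frac{\sqrt{25}}{5} = \frac{1}{5} \cdot 5 = 1$)
$\sqrt{\frac{249}{\left(66 - 102\right) \left(120 + n{\left(2,-4 \right)}\right)} - 250} \left(215 + 94\right) - 250 = \sqrt{\frac{249}{\left(66 - 102\right) \left(120 + 1\right)} - 250} \left(215 + 94\right) - 250 = \sqrt{\frac{249}{\left(-36\right) 121} - 250} \cdot 309 - 250 = \sqrt{\frac{249}{-4356} - 250} \cdot 309 - 250 = \sqrt{249 \left(- \frac{1}{4356}\right) - 250} \cdot 309 - 250 = \sqrt{- \frac{83}{1452} - 250} \cdot 309 - 250 = \sqrt{- \frac{363083}{1452}} \cdot 309 - 250 = \frac{i \sqrt{1089249}}{66} \cdot 309 - 250 = \frac{103 i \sqrt{1089249}}{22} - 250 = -250 + \frac{103 i \sqrt{1089249}}{22}$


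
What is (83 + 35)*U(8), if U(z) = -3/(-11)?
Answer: 354/11 ≈ 32.182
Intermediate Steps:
U(z) = 3/11 (U(z) = -3*(-1/11) = 3/11)
(83 + 35)*U(8) = (83 + 35)*(3/11) = 118*(3/11) = 354/11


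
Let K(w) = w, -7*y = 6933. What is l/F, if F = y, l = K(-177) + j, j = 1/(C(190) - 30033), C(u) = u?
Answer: 36975484/206901519 ≈ 0.17871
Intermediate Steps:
y = -6933/7 (y = -⅐*6933 = -6933/7 ≈ -990.43)
j = -1/29843 (j = 1/(190 - 30033) = 1/(-29843) = -1/29843 ≈ -3.3509e-5)
l = -5282212/29843 (l = -177 - 1/29843 = -5282212/29843 ≈ -177.00)
F = -6933/7 ≈ -990.43
l/F = -5282212/(29843*(-6933/7)) = -5282212/29843*(-7/6933) = 36975484/206901519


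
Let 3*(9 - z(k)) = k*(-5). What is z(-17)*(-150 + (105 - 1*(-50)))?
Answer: -290/3 ≈ -96.667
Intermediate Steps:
z(k) = 9 + 5*k/3 (z(k) = 9 - k*(-5)/3 = 9 - (-5)*k/3 = 9 + 5*k/3)
z(-17)*(-150 + (105 - 1*(-50))) = (9 + (5/3)*(-17))*(-150 + (105 - 1*(-50))) = (9 - 85/3)*(-150 + (105 + 50)) = -58*(-150 + 155)/3 = -58/3*5 = -290/3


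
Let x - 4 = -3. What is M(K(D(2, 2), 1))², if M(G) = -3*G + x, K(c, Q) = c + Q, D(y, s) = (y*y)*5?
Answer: 3844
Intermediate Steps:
D(y, s) = 5*y² (D(y, s) = y²*5 = 5*y²)
K(c, Q) = Q + c
x = 1 (x = 4 - 3 = 1)
M(G) = 1 - 3*G (M(G) = -3*G + 1 = 1 - 3*G)
M(K(D(2, 2), 1))² = (1 - 3*(1 + 5*2²))² = (1 - 3*(1 + 5*4))² = (1 - 3*(1 + 20))² = (1 - 3*21)² = (1 - 63)² = (-62)² = 3844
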